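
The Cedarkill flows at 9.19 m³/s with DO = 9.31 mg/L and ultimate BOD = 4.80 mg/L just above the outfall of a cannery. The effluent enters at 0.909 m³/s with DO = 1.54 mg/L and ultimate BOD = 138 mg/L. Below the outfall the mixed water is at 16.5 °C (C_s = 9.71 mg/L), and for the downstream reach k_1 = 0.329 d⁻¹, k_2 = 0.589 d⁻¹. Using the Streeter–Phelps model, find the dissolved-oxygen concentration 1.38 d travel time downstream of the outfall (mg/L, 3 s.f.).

DO ≈ 5.15 mg/L

Mixed DO = (9.19×9.31 + 0.909×1.54)/(9.19+0.909) = 86.96/10.10 = 8.611 mg/L.
Mixed L₀ = (9.19×4.80 + 0.909×138)/(10.10) = 169.6/10.10 = 16.79 mg/L.
Initial deficit D₀ = C_s − DO₀ = 9.71 − 8.611 = 1.099 mg/L.
D(1.38) = [0.329×16.79/(0.589−0.329)](e^(−0.329×1.38) − e^(−0.589×1.38)) + 1.099 e^(−0.589×1.38)
= 21.24 × (0.6351 − 0.4436) + 1.099 × 0.4436 = 4.555 mg/L.
DO = 9.71 − 4.555 = 5.155 mg/L.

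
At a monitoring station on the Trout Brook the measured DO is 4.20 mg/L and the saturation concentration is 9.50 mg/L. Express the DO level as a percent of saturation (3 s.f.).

% saturation = C/C_s × 100 = 4.20/9.50 × 100 = 44.2 %.

44.2 % saturation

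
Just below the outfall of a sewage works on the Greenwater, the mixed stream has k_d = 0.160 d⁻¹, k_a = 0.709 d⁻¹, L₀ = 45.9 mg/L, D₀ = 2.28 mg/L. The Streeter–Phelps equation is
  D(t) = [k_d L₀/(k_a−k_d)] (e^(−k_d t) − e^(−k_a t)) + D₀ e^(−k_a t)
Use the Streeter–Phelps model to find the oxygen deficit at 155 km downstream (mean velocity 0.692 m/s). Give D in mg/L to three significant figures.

D ≈ 7.07 mg/L

Travel time t = x/v = 155 km / (0.692 m/s) = 155000 m / 0.692 m/s = 224000 s = 2.592 d.
k_d L₀/(k_a−k_d) = 0.160×45.9/(0.709−0.160) = 7.344/0.5490 = 13.38 mg/L.
e^(−k_d t) = e^(−0.160×2.592) = 0.6605; e^(−k_a t) = e^(−0.709×2.592) = 0.1591.
D = 13.38 × (0.6605 − 0.1591) + 2.28 × 0.1591 = 6.707 + 0.3628 = 7.069 mg/L.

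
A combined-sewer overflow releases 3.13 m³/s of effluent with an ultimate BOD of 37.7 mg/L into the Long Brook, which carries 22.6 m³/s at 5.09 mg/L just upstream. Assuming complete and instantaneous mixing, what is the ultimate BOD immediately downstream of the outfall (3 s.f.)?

Flow-weighted mixing: C = (Q_r C_r + Q_w C_w)/(Q_r + Q_w)
= (22.6×5.09 + 3.13×37.7)/(22.6 + 3.13) = 233.0/25.73 = 9.057 mg/L.

9.06 mg/L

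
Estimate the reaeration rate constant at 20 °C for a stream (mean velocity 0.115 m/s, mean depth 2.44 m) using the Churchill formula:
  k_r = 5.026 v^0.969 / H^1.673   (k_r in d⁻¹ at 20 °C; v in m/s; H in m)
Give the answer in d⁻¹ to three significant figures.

k_r = 5.026 × 0.115^0.969 / 2.44^1.673 = 5.026 × 0.1230 / 4.447 = 0.1390 d⁻¹.

k_r ≈ 0.139 d⁻¹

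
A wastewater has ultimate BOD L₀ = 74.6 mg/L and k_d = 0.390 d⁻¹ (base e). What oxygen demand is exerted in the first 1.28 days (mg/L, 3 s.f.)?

y_t = L₀(1 − e^(−k_d t)) = 74.6 × (1 − e^(−0.390×1.28))
= 74.6 × (1 − 0.6070) = 74.6 × 0.3930 = 29.32 mg/L.

y ≈ 29.3 mg/L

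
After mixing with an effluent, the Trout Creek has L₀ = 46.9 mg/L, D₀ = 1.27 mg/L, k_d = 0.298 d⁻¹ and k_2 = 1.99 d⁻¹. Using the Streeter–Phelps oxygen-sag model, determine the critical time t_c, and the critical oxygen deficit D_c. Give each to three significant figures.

t_c ≈ 1.02 d; D_c ≈ 5.18 mg/L

t_c = [1/(k_2−k_d)] ln[(k_2/k_d)(1 − D₀(k_2−k_d)/(k_d L₀))]
= [1/(1.99−0.298)] ln[(1.99/0.298)(1 − 1.27×1.692/(0.298×46.9))]
= (1/1.692) ln[6.678 × 0.8463] = 0.5910 × ln(5.651) = 0.5910 × 1.732 = 1.024 d.
L(t_c) = L₀ e^(−k_d t_c) = 46.9 × 0.7371 = 34.57 mg/L, and at the critical point k_2 D_c = k_d L, so D_c = (0.298/1.99) × 34.57 = 5.177 mg/L.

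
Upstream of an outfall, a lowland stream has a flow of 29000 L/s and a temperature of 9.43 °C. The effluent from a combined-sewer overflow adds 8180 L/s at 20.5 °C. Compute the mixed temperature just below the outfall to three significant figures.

Flow-weighted mixing: C = (Q_r C_r + Q_w C_w)/(Q_r + Q_w)
= (29000×9.43 + 8180×20.5)/(29000 + 8180) = 441200/37180 = 11.87 °C.

11.9 °C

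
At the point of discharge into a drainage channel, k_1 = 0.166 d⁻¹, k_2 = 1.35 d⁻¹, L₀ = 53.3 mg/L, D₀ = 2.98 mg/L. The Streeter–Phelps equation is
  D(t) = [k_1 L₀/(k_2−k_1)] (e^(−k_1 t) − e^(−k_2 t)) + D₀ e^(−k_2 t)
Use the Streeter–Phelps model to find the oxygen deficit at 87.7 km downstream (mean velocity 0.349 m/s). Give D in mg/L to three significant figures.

Travel time t = x/v = 87.7 km / (0.349 m/s) = 87700 m / 0.349 m/s = 251300 s = 2.908 d.
k_1 L₀/(k_2−k_1) = 0.166×53.3/(1.35−0.166) = 8.848/1.184 = 7.473 mg/L.
e^(−k_1 t) = e^(−0.166×2.908) = 0.6171; e^(−k_2 t) = e^(−1.35×2.908) = 0.01971.
D = 7.473 × (0.6171 − 0.01971) + 2.98 × 0.01971 = 4.464 + 0.05875 = 4.523 mg/L.

D ≈ 4.52 mg/L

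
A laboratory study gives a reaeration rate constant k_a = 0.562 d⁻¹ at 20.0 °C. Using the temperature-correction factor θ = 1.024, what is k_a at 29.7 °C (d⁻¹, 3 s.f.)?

k_a(T₂) = k_a(T₁) · θ^(T₂−T₁) = 0.562 × 1.024^(29.7−20.0)
= 0.562 × 1.024^9.70 = 0.562 × 1.259 = 0.7074 d⁻¹.

k_a ≈ 0.707 d⁻¹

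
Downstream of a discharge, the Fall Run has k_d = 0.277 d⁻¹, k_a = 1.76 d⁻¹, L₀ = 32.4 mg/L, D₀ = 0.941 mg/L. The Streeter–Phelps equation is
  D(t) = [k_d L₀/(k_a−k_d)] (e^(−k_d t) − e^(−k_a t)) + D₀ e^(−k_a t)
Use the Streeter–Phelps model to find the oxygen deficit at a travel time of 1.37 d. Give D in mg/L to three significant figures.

k_d L₀/(k_a−k_d) = 0.277×32.4/(1.76−0.277) = 8.975/1.483 = 6.052 mg/L.
e^(−k_d t) = e^(−0.277×1.370) = 0.6842; e^(−k_a t) = e^(−1.76×1.370) = 0.08971.
D = 6.052 × (0.6842 − 0.08971) + 0.941 × 0.08971 = 3.598 + 0.08441 = 3.682 mg/L.

D ≈ 3.68 mg/L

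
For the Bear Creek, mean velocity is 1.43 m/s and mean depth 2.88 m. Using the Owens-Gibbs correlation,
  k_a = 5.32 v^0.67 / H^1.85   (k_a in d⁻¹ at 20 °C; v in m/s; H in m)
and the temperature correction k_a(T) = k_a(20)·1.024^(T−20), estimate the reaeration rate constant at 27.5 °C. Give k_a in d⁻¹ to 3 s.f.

k_a ≈ 1.14 d⁻¹

k_a(20) = 5.32 × 1.43^0.67 / 2.88^1.85 = 5.32 × 1.271 / 7.077 = 0.9552 d⁻¹.
k_a(27.5) = 0.9552 × 1.024^(27.5−20) = 0.9552 × 1.195 = 1.141 d⁻¹.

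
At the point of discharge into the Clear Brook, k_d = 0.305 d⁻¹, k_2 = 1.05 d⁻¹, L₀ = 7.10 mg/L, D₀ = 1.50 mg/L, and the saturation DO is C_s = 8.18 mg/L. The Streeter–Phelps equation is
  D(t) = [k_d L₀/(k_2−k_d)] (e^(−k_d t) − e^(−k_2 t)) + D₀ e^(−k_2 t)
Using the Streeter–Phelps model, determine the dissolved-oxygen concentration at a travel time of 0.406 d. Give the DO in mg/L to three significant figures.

k_d L₀/(k_2−k_d) = 0.305×7.10/(1.05−0.305) = 2.165/0.7450 = 2.907 mg/L.
e^(−k_d t) = e^(−0.305×0.4060) = 0.8835; e^(−k_2 t) = e^(−1.05×0.4060) = 0.6529.
D = 2.907 × (0.8835 − 0.6529) + 1.50 × 0.6529 = 0.6703 + 0.9794 = 1.650 mg/L.
DO = C_s − D = 8.18 − 1.650 = 6.530 mg/L.

DO ≈ 6.53 mg/L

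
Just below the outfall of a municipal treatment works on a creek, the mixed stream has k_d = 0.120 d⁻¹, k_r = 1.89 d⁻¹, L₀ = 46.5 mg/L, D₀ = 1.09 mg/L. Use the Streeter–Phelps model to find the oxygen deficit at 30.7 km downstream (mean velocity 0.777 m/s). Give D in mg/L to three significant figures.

D ≈ 2.12 mg/L

Travel time t = x/v = 30.7 km / (0.777 m/s) = 30700 m / 0.777 m/s = 39510 s = 0.4573 d.
k_d L₀/(k_r−k_d) = 0.120×46.5/(1.89−0.120) = 5.580/1.770 = 3.153 mg/L.
e^(−k_d t) = e^(−0.120×0.4573) = 0.9466; e^(−k_r t) = e^(−1.89×0.4573) = 0.4213.
D = 3.153 × (0.9466 − 0.4213) + 1.09 × 0.4213 = 1.656 + 0.4593 = 2.115 mg/L.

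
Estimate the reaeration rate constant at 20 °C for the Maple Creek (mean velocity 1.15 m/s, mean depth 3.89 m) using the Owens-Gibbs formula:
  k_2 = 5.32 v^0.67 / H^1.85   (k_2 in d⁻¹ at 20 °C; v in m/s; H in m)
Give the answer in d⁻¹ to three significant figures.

k_2 = 5.32 × 1.15^0.67 / 3.89^1.85 = 5.32 × 1.098 / 12.34 = 0.4733 d⁻¹.

k_2 ≈ 0.473 d⁻¹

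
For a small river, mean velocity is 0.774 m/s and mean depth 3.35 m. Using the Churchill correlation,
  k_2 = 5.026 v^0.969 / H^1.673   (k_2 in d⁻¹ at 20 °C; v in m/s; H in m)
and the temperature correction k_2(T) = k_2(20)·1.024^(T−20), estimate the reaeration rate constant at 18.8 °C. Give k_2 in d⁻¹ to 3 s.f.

k_2(20) = 5.026 × 0.774^0.969 / 3.35^1.673 = 5.026 × 0.7802 / 7.558 = 0.5188 d⁻¹.
k_2(18.8) = 0.5188 × 1.024^(18.8−20) = 0.5188 × 0.9719 = 0.5043 d⁻¹.

k_2 ≈ 0.504 d⁻¹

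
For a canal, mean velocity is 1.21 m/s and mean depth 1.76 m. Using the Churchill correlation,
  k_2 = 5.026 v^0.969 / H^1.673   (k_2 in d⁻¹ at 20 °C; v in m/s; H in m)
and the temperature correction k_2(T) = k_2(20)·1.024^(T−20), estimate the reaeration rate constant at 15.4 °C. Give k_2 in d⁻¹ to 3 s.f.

k_2(20) = 5.026 × 1.21^0.969 / 1.76^1.673 = 5.026 × 1.203 / 2.575 = 2.348 d⁻¹.
k_2(15.4) = 2.348 × 1.024^(15.4−20) = 2.348 × 0.8966 = 2.105 d⁻¹.

k_2 ≈ 2.11 d⁻¹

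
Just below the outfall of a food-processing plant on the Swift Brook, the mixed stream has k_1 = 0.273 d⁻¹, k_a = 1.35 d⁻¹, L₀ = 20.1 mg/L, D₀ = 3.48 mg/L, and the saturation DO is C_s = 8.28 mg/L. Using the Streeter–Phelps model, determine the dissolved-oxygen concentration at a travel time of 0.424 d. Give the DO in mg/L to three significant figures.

k_1 L₀/(k_a−k_1) = 0.273×20.1/(1.35−0.273) = 5.487/1.077 = 5.095 mg/L.
e^(−k_1 t) = e^(−0.273×0.4240) = 0.8907; e^(−k_a t) = e^(−1.35×0.4240) = 0.5642.
D = 5.095 × (0.8907 − 0.5642) + 3.48 × 0.5642 = 1.664 + 1.963 = 3.627 mg/L.
DO = C_s − D = 8.28 − 3.627 = 4.653 mg/L.

DO ≈ 4.65 mg/L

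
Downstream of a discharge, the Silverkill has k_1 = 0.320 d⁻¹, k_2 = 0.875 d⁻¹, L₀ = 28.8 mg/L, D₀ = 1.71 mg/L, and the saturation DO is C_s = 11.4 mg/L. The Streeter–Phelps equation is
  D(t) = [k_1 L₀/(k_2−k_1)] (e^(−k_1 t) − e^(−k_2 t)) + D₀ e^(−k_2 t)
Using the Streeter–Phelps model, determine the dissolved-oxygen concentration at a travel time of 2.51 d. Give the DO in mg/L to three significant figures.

DO ≈ 5.62 mg/L

k_1 L₀/(k_2−k_1) = 0.320×28.8/(0.875−0.320) = 9.216/0.5550 = 16.61 mg/L.
e^(−k_1 t) = e^(−0.320×2.510) = 0.4479; e^(−k_2 t) = e^(−0.875×2.510) = 0.1112.
D = 16.61 × (0.4479 − 0.1112) + 1.71 × 0.1112 = 5.591 + 0.1902 = 5.781 mg/L.
DO = C_s − D = 11.4 − 5.781 = 5.619 mg/L.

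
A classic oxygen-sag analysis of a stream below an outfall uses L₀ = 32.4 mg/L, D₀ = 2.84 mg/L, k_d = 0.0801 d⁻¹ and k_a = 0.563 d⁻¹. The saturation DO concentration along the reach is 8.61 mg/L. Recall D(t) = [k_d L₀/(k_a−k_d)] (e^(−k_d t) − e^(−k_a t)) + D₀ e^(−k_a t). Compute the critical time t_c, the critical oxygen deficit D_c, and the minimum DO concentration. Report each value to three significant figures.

With k_a/k_d = 7.029 and 1 − D₀(k_a−k_d)/(k_d L₀) = 0.4716,
t_c = ln(7.029 × 0.4716) / (0.563 − 0.0801) = ln(3.314) / 0.4829 = 1.198/0.4829 = 2.481 d.
D_c = (k_d/k_a) L₀ e^(−k_d t_c) = (0.0801/0.563) × 32.4 × e^(−0.0801×2.481) = 0.1423 × 32.4 × 0.8197 = 3.779 mg/L.
Minimum DO = C_s − D_c = 8.61 − 3.779 = 4.831 mg/L.

t_c ≈ 2.48 d; D_c ≈ 3.78 mg/L; min DO ≈ 4.83 mg/L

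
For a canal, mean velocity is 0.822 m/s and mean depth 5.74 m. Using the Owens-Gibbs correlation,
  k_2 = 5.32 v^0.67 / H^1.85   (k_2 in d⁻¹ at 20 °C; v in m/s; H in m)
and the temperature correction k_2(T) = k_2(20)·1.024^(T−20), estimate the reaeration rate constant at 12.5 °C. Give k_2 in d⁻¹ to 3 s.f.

k_2(20) = 5.32 × 0.822^0.67 / 5.74^1.85 = 5.32 × 0.8769 / 25.35 = 0.1840 d⁻¹.
k_2(12.5) = 0.1840 × 1.024^(12.5−20) = 0.1840 × 0.8370 = 0.1540 d⁻¹.

k_2 ≈ 0.154 d⁻¹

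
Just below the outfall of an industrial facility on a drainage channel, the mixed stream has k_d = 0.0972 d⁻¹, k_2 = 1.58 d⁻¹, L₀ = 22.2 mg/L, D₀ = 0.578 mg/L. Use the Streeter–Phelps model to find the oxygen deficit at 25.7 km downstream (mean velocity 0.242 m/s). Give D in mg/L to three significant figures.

Travel time t = x/v = 25.7 km / (0.242 m/s) = 25700 m / 0.242 m/s = 106200 s = 1.229 d.
k_d L₀/(k_2−k_d) = 0.0972×22.2/(1.58−0.0972) = 2.158/1.483 = 1.455 mg/L.
e^(−k_d t) = e^(−0.0972×1.229) = 0.8874; e^(−k_2 t) = e^(−1.58×1.229) = 0.1434.
D = 1.455 × (0.8874 − 0.1434) + 0.578 × 0.1434 = 1.083 + 0.08289 = 1.166 mg/L.

D ≈ 1.17 mg/L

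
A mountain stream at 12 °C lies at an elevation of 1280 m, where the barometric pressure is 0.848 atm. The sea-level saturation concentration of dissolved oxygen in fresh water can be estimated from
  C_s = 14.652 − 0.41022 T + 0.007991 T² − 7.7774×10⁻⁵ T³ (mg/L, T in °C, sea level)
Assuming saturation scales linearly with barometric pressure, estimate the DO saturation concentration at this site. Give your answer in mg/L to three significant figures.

At sea level: C_s = 14.652 − 0.41022×12 + 0.007991×12² − 7.7774×10⁻⁵×12³ = 10.75 mg/L.
Pressure correction: C_s' = 10.75 × 0.848 = 9.112 mg/L.

C_s ≈ 9.11 mg/L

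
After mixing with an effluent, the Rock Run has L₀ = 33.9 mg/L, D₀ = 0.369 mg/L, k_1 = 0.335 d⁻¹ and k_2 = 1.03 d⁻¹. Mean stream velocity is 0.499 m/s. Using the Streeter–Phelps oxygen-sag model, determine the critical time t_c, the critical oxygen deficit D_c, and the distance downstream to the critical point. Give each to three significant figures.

t_c ≈ 1.58 d; D_c ≈ 6.49 mg/L; x_c ≈ 68.3 km

At the critical point dD/dt = 0, so k_1 L₀ e^(−k_1 t) = k_2 D. Substituting D(t) from the Streeter–Phelps equation and solving for t gives
t_c = ln[(k_2/k_1)(1 − D₀(k_2−k_1)/(k_1 L₀))] / (k_2−k_1).
Here k_2−k_1 = 0.6950 d⁻¹ and 1 − D₀(k_2−k_1)/(k_1 L₀) = 1 − 0.369×0.6950/(0.335×33.9) = 0.9774, so
t_c = ln(3.075 × 0.9774) / 0.6950 = 1.100 / 0.6950 = 1.583 d.
D_c = (k_1/k_2) L₀ e^(−k_1 t_c) = (0.335/1.03) × 33.9 × e^(−0.335×1.583) = 0.3252 × 33.9 × 0.5884 = 6.487 mg/L.
x_c = v t_c = 0.499 m/s × 1.583 d × 86400 s/d = 68260 m ≈ 68.3 km.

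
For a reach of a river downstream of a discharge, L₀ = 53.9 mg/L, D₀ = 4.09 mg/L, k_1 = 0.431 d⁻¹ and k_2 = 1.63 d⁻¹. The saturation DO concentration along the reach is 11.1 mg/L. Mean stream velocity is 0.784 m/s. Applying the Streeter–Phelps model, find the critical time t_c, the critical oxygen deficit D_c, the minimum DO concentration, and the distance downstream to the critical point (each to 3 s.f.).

t_c = [1/(k_2−k_1)] ln[(k_2/k_1)(1 − D₀(k_2−k_1)/(k_1 L₀))]
= [1/(1.63−0.431)] ln[(1.63/0.431)(1 − 4.09×1.199/(0.431×53.9))]
= (1/1.199) ln[3.782 × 0.7889] = 0.8340 × ln(2.984) = 0.8340 × 1.093 = 0.9117 d.
D_c = (k_1/k_2) L₀ e^(−k_1 t_c) = (0.431/1.63) × 53.9 × e^(−0.431×0.9117) = 0.2644 × 53.9 × 0.6751 = 9.621 mg/L.
Minimum DO = C_s − D_c = 11.1 − 9.621 = 1.479 mg/L.
x_c = v t_c = 0.784 m/s × 0.9117 d × 86400 s/d = 61760 m ≈ 61.8 km.

t_c ≈ 0.912 d; D_c ≈ 9.62 mg/L; min DO ≈ 1.48 mg/L; x_c ≈ 61.8 km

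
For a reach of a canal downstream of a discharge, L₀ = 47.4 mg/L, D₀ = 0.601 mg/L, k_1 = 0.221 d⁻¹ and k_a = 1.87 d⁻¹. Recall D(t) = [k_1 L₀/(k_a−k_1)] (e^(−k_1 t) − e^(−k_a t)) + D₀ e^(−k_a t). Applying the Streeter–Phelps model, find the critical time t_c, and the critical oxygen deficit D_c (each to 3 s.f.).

t_c ≈ 1.23 d; D_c ≈ 4.26 mg/L

With k_a/k_1 = 8.462 and 1 − D₀(k_a−k_1)/(k_1 L₀) = 0.9054,
t_c = ln(8.462 × 0.9054) / (1.87 − 0.221) = ln(7.661) / 1.649 = 2.036/1.649 = 1.235 d.
L(t_c) = L₀ e^(−k_1 t_c) = 47.4 × 0.7612 = 36.08 mg/L, and at the critical point k_a D_c = k_1 L, so D_c = (0.221/1.87) × 36.08 = 4.264 mg/L.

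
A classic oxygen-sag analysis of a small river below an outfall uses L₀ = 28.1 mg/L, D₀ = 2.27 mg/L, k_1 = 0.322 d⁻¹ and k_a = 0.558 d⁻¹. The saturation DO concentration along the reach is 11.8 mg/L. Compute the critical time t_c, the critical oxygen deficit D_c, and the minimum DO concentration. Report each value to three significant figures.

At the critical point dD/dt = 0, so k_1 L₀ e^(−k_1 t) = k_a D. Substituting D(t) from the Streeter–Phelps equation and solving for t gives
t_c = ln[(k_a/k_1)(1 − D₀(k_a−k_1)/(k_1 L₀))] / (k_a−k_1).
Here k_a−k_1 = 0.2360 d⁻¹ and 1 − D₀(k_a−k_1)/(k_1 L₀) = 1 − 2.27×0.2360/(0.322×28.1) = 0.9408, so
t_c = ln(1.733 × 0.9408) / 0.2360 = 0.4888 / 0.2360 = 2.071 d.
D_c = (k_1/k_a) L₀ e^(−k_1 t_c) = (0.322/0.558) × 28.1 × e^(−0.322×2.071) = 0.5771 × 28.1 × 0.5133 = 8.323 mg/L.
Minimum DO = C_s − D_c = 11.8 − 8.323 = 3.477 mg/L.

t_c ≈ 2.07 d; D_c ≈ 8.32 mg/L; min DO ≈ 3.48 mg/L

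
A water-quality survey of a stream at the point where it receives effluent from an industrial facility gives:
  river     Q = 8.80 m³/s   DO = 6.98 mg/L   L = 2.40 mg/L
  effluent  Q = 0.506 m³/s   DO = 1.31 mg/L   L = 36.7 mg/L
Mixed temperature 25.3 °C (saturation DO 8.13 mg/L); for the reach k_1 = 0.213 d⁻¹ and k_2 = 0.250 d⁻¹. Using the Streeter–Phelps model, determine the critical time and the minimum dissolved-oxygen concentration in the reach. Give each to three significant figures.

Mixed DO = (8.80×6.98 + 0.506×1.31)/(8.80+0.506) = 62.09/9.306 = 6.672 mg/L.
Mixed L₀ = (8.80×2.40 + 0.506×36.7)/(9.306) = 39.69/9.306 = 4.265 mg/L.
Initial deficit D₀ = C_s − DO₀ = 8.13 − 6.672 = 1.458 mg/L.
t_c = (1/0.03700) ln[(0.250/0.213)(1 − 1.458×0.03700/(0.213×4.265))] = 27.03 × ln(1.104) = 2.674 d.
D_c = (0.213/0.250) × 4.265 × e^(−0.213×2.674) = 0.8520 × 4.265 × 0.5658 = 2.056 mg/L.
Minimum DO = 8.13 − 2.056 = 6.074 mg/L.

t_c ≈ 2.67 d; minimum DO ≈ 6.07 mg/L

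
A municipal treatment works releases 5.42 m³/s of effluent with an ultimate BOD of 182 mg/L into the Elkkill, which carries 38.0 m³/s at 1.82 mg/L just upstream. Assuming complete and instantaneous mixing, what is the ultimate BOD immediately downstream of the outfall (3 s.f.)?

Flow-weighted mixing: C = (Q_r C_r + Q_w C_w)/(Q_r + Q_w)
= (38.0×1.82 + 5.42×182)/(38.0 + 5.42) = 1056/43.42 = 24.31 mg/L.

24.3 mg/L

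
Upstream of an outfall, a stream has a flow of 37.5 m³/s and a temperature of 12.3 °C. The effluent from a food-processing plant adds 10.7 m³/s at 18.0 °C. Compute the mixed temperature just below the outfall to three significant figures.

13.6 °C

Flow-weighted mixing: C = (Q_r C_r + Q_w C_w)/(Q_r + Q_w)
= (37.5×12.3 + 10.7×18.0)/(37.5 + 10.7) = 653.9/48.20 = 13.57 °C.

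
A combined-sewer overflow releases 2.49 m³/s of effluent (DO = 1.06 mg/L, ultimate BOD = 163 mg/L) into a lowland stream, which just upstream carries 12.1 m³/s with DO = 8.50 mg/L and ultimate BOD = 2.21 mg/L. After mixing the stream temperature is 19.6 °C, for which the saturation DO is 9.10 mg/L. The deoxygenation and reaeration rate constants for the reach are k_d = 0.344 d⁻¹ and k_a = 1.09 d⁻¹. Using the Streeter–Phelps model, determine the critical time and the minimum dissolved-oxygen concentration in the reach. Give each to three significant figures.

t_c ≈ 1.35 d; minimum DO ≈ 3.22 mg/L

Mixed DO = (12.1×8.50 + 2.49×1.06)/(12.1+2.49) = 105.5/14.59 = 7.230 mg/L.
Mixed L₀ = (12.1×2.21 + 2.49×163)/(14.59) = 432.6/14.59 = 29.65 mg/L.
Initial deficit D₀ = C_s − DO₀ = 9.10 − 7.230 = 1.870 mg/L.
t_c = (1/0.7460) ln[(1.09/0.344)(1 − 1.870×0.7460/(0.344×29.65))] = 1.340 × ln(2.735) = 1.349 d.
D_c = (0.344/1.09) × 29.65 × e^(−0.344×1.349) = 0.3156 × 29.65 × 0.6288 = 5.884 mg/L.
Minimum DO = 9.10 − 5.884 = 3.216 mg/L.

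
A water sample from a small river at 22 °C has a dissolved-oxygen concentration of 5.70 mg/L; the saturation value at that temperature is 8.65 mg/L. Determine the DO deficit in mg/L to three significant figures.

D = C_s − C = 8.65 − 5.70 = 2.95 mg/L.

D ≈ 2.95 mg/L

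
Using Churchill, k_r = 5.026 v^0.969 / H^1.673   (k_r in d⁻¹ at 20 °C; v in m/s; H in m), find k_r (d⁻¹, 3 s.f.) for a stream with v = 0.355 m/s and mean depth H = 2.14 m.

k_r ≈ 0.516 d⁻¹

k_r = 5.026 × 0.355^0.969 / 2.14^1.673 = 5.026 × 0.3666 / 3.571 = 0.5160 d⁻¹.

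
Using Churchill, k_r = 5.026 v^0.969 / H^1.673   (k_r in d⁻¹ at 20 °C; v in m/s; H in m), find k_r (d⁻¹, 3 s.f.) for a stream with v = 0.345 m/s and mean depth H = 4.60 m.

k_r = 5.026 × 0.345^0.969 / 4.60^1.673 = 5.026 × 0.3566 / 12.85 = 0.1395 d⁻¹.

k_r ≈ 0.140 d⁻¹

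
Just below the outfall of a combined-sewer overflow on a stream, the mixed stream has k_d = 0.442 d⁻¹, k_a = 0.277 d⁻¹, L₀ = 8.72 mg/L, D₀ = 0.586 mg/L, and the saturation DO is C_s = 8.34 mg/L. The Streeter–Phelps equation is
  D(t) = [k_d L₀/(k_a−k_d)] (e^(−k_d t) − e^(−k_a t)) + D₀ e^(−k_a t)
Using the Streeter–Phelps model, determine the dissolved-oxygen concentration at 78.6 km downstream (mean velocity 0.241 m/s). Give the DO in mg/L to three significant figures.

DO ≈ 4.33 mg/L

Travel time t = x/v = 78.6 km / (0.241 m/s) = 78600 m / 0.241 m/s = 326100 s = 3.775 d.
k_d L₀/(k_a−k_d) = 0.442×8.72/(0.277−0.442) = 3.854/-0.1650 = -23.36 mg/L.
e^(−k_d t) = e^(−0.442×3.775) = 0.1885; e^(−k_a t) = e^(−0.277×3.775) = 0.3515.
D = -23.36 × (0.1885 − 0.3515) + 0.586 × 0.3515 = 3.806 + 0.2060 = 4.012 mg/L.
DO = C_s − D = 8.34 − 4.012 = 4.328 mg/L.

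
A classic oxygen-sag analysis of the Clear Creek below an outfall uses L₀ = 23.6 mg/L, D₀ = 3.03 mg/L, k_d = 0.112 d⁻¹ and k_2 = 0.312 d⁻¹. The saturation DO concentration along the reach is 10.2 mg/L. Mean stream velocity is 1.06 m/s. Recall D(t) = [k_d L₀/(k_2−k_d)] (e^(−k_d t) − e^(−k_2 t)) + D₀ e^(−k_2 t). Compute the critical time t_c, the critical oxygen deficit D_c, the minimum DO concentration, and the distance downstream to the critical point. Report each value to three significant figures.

t_c = [1/(k_2−k_d)] ln[(k_2/k_d)(1 − D₀(k_2−k_d)/(k_d L₀))]
= [1/(0.312−0.112)] ln[(0.312/0.112)(1 − 3.03×0.2000/(0.112×23.6))]
= (1/0.2000) ln[2.786 × 0.7707] = 5.000 × ln(2.147) = 5.000 × 0.7641 = 3.820 d.
D_c = (k_d/k_2) L₀ e^(−k_d t_c) = (0.112/0.312) × 23.6 × e^(−0.112×3.820) = 0.3590 × 23.6 × 0.6519 = 5.523 mg/L.
Minimum DO = C_s − D_c = 10.2 − 5.523 = 4.677 mg/L.
x_c = v t_c = 1.06 m/s × 3.820 d × 86400 s/d = 349900 m ≈ 350 km.

t_c ≈ 3.82 d; D_c ≈ 5.52 mg/L; min DO ≈ 4.68 mg/L; x_c ≈ 350 km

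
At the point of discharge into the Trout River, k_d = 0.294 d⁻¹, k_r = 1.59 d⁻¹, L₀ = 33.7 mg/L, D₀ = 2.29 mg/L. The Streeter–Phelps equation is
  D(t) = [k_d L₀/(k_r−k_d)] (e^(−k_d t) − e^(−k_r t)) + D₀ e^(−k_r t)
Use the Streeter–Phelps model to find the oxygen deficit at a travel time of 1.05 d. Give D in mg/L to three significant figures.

k_d L₀/(k_r−k_d) = 0.294×33.7/(1.59−0.294) = 9.908/1.296 = 7.645 mg/L.
e^(−k_d t) = e^(−0.294×1.050) = 0.7344; e^(−k_r t) = e^(−1.59×1.050) = 0.1883.
D = 7.645 × (0.7344 − 0.1883) + 2.29 × 0.1883 = 4.175 + 0.4313 = 4.606 mg/L.

D ≈ 4.61 mg/L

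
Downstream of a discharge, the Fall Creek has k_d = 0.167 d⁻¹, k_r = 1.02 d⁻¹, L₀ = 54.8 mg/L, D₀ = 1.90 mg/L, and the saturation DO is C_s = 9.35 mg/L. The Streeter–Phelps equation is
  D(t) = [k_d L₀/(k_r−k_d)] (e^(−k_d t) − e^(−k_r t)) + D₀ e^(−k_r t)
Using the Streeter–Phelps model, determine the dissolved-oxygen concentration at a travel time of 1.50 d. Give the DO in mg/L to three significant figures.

DO ≈ 2.91 mg/L

k_d L₀/(k_r−k_d) = 0.167×54.8/(1.02−0.167) = 9.152/0.8530 = 10.73 mg/L.
e^(−k_d t) = e^(−0.167×1.500) = 0.7784; e^(−k_r t) = e^(−1.02×1.500) = 0.2165.
D = 10.73 × (0.7784 − 0.2165) + 1.90 × 0.2165 = 6.028 + 0.4114 = 6.440 mg/L.
DO = C_s − D = 9.35 − 6.440 = 2.910 mg/L.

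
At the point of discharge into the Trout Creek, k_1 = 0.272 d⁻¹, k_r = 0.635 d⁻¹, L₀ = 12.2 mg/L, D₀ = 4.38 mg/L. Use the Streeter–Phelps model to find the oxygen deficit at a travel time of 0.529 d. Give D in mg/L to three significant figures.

k_1 L₀/(k_r−k_1) = 0.272×12.2/(0.635−0.272) = 3.318/0.3630 = 9.142 mg/L.
e^(−k_1 t) = e^(−0.272×0.5290) = 0.8660; e^(−k_r t) = e^(−0.635×0.5290) = 0.7147.
D = 9.142 × (0.8660 − 0.7147) + 4.38 × 0.7147 = 1.383 + 3.130 = 4.513 mg/L.

D ≈ 4.51 mg/L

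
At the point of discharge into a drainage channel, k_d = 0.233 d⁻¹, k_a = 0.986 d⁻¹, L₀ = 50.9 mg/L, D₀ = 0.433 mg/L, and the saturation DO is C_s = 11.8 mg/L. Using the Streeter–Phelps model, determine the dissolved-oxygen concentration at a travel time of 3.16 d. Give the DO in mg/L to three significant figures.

DO ≈ 4.94 mg/L

k_d L₀/(k_a−k_d) = 0.233×50.9/(0.986−0.233) = 11.86/0.7530 = 15.75 mg/L.
e^(−k_d t) = e^(−0.233×3.160) = 0.4789; e^(−k_a t) = e^(−0.986×3.160) = 0.04434.
D = 15.75 × (0.4789 − 0.04434) + 0.433 × 0.04434 = 6.844 + 0.01920 = 6.863 mg/L.
DO = C_s − D = 11.8 − 6.863 = 4.937 mg/L.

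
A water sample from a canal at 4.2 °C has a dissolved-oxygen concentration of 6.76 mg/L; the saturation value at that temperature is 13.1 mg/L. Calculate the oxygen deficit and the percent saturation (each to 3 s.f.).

D = C_s − C = 13.1 − 6.76 = 6.34 mg/L.
% saturation = 6.76/13.1 × 100 = 51.6 %.

D ≈ 6.34 mg/L; 51.6 % saturation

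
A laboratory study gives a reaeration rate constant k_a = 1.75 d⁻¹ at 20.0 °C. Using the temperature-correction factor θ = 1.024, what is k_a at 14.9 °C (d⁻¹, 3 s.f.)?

k_a(T₂) = k_a(T₁) · θ^(T₂−T₁) = 1.75 × 1.024^(14.9−20.0)
= 1.75 × 1.024^-5.10 = 1.75 × 0.8861 = 1.551 d⁻¹.

k_a ≈ 1.55 d⁻¹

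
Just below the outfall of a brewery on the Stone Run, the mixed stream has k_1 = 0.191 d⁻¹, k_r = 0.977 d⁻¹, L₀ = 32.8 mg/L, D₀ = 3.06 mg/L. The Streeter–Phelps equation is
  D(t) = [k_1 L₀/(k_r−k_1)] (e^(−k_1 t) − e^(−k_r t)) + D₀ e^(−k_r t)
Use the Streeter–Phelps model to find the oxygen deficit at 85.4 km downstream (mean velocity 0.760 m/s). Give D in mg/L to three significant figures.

Travel time t = x/v = 85.4 km / (0.760 m/s) = 85400 m / 0.760 m/s = 112400 s = 1.301 d.
k_1 L₀/(k_r−k_1) = 0.191×32.8/(0.977−0.191) = 6.265/0.7860 = 7.970 mg/L.
e^(−k_1 t) = e^(−0.191×1.301) = 0.7800; e^(−k_r t) = e^(−0.977×1.301) = 0.2806.
D = 7.970 × (0.7800 − 0.2806) + 3.06 × 0.2806 = 3.980 + 0.8588 = 4.839 mg/L.

D ≈ 4.84 mg/L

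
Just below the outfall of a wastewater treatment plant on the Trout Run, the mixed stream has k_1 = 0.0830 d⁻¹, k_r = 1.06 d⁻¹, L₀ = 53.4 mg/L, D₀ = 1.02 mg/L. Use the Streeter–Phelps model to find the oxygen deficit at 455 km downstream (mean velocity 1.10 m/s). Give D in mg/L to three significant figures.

Travel time t = x/v = 455 km / (1.10 m/s) = 455000 m / 1.10 m/s = 413600 s = 4.787 d.
k_1 L₀/(k_r−k_1) = 0.0830×53.4/(1.06−0.0830) = 4.432/0.9770 = 4.537 mg/L.
e^(−k_1 t) = e^(−0.0830×4.787) = 0.6721; e^(−k_r t) = e^(−1.06×4.787) = 0.006253.
D = 4.537 × (0.6721 − 0.006253) + 1.02 × 0.006253 = 3.021 + 0.006378 = 3.027 mg/L.

D ≈ 3.03 mg/L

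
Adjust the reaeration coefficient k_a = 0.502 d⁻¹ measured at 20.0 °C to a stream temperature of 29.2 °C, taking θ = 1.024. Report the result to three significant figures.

k_a(T₂) = k_a(T₁) · θ^(T₂−T₁) = 0.502 × 1.024^(29.2−20.0)
= 0.502 × 1.024^9.20 = 0.502 × 1.244 = 0.6244 d⁻¹.

k_a ≈ 0.624 d⁻¹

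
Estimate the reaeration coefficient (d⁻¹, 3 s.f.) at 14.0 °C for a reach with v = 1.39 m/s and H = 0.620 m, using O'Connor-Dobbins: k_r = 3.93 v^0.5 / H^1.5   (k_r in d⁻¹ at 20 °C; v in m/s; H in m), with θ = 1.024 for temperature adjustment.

k_r ≈ 8.23 d⁻¹

k_r(20) = 3.93 × 1.39^0.5 / 0.620^1.5 = 3.93 × 1.179 / 0.4882 = 9.491 d⁻¹.
k_r(14.0) = 9.491 × 1.024^(14.0−20) = 9.491 × 0.8674 = 8.232 d⁻¹.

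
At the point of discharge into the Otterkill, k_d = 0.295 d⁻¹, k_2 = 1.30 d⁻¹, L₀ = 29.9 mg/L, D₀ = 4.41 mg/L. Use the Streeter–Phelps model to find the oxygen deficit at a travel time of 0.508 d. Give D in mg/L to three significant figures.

D ≈ 5.30 mg/L

k_d L₀/(k_2−k_d) = 0.295×29.9/(1.30−0.295) = 8.820/1.005 = 8.777 mg/L.
e^(−k_d t) = e^(−0.295×0.5080) = 0.8608; e^(−k_2 t) = e^(−1.30×0.5080) = 0.5166.
D = 8.777 × (0.8608 − 0.5166) + 4.41 × 0.5166 = 3.021 + 2.278 = 5.299 mg/L.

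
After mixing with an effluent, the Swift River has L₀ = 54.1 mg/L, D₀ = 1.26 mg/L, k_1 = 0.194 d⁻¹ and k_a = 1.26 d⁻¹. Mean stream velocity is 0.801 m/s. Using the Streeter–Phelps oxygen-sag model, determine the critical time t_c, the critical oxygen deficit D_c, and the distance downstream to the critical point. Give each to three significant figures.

t_c ≈ 1.63 d; D_c ≈ 6.08 mg/L; x_c ≈ 113 km

With k_a/k_1 = 6.495 and 1 − D₀(k_a−k_1)/(k_1 L₀) = 0.8720,
t_c = ln(6.495 × 0.8720) / (1.26 − 0.194) = ln(5.664) / 1.066 = 1.734/1.066 = 1.627 d.
D_c = (k_1/k_a) L₀ e^(−k_1 t_c) = (0.194/1.26) × 54.1 × e^(−0.194×1.627) = 0.1540 × 54.1 × 0.7294 = 6.075 mg/L.
x_c = v t_c = 0.801 m/s × 1.627 d × 86400 s/d = 112600 m ≈ 113 km.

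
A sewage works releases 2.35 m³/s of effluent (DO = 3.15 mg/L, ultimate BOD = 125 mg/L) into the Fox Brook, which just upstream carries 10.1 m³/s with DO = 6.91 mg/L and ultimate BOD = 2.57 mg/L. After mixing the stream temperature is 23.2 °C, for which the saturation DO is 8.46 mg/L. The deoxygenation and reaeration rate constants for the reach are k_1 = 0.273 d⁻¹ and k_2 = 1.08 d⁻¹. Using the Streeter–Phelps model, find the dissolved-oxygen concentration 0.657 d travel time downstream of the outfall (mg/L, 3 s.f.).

Mixed DO = (10.1×6.91 + 2.35×3.15)/(10.1+2.35) = 77.19/12.45 = 6.200 mg/L.
Mixed L₀ = (10.1×2.57 + 2.35×125)/(12.45) = 319.7/12.45 = 25.68 mg/L.
Initial deficit D₀ = C_s − DO₀ = 8.46 − 6.200 = 2.260 mg/L.
D(0.657) = [0.273×25.68/(1.08−0.273)](e^(−0.273×0.657) − e^(−1.08×0.657)) + 2.260 e^(−1.08×0.657)
= 8.687 × (0.8358 − 0.4919) + 2.260 × 0.4919 = 4.099 mg/L.
DO = 8.46 − 4.099 = 4.361 mg/L.

DO ≈ 4.36 mg/L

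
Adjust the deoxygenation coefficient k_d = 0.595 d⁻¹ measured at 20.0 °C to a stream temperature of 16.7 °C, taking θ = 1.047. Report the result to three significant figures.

k_d(T₂) = k_d(T₁) · θ^(T₂−T₁) = 0.595 × 1.047^(16.7−20.0)
= 0.595 × 1.047^-3.30 = 0.595 × 0.8594 = 0.5113 d⁻¹.

k_d ≈ 0.511 d⁻¹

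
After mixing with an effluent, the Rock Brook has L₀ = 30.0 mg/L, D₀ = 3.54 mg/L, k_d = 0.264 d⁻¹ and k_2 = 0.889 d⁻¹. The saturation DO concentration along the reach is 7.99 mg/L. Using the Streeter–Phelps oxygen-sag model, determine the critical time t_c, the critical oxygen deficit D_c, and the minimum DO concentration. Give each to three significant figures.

At the critical point dD/dt = 0, so k_d L₀ e^(−k_d t) = k_2 D. Substituting D(t) from the Streeter–Phelps equation and solving for t gives
t_c = ln[(k_2/k_d)(1 − D₀(k_2−k_d)/(k_d L₀))] / (k_2−k_d).
Here k_2−k_d = 0.6250 d⁻¹ and 1 − D₀(k_2−k_d)/(k_d L₀) = 1 − 3.54×0.6250/(0.264×30.0) = 0.7206, so
t_c = ln(3.367 × 0.7206) / 0.6250 = 0.8865 / 0.6250 = 1.418 d.
D_c = (k_d/k_2) L₀ e^(−k_d t_c) = (0.264/0.889) × 30.0 × e^(−0.264×1.418) = 0.2970 × 30.0 × 0.6877 = 6.126 mg/L.
Minimum DO = C_s − D_c = 7.99 − 6.126 = 1.864 mg/L.

t_c ≈ 1.42 d; D_c ≈ 6.13 mg/L; min DO ≈ 1.86 mg/L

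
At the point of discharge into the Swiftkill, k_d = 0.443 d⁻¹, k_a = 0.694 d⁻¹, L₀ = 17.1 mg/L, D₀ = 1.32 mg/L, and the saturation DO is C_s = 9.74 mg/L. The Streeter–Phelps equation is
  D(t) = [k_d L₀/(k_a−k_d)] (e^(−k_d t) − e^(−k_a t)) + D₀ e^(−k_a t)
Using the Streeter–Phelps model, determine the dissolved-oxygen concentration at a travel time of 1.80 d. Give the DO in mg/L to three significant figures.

k_d L₀/(k_a−k_d) = 0.443×17.1/(0.694−0.443) = 7.575/0.2510 = 30.18 mg/L.
e^(−k_d t) = e^(−0.443×1.800) = 0.4505; e^(−k_a t) = e^(−0.694×1.800) = 0.2867.
D = 30.18 × (0.4505 − 0.2867) + 1.32 × 0.2867 = 4.942 + 0.3785 = 5.321 mg/L.
DO = C_s − D = 9.74 − 5.321 = 4.419 mg/L.

DO ≈ 4.42 mg/L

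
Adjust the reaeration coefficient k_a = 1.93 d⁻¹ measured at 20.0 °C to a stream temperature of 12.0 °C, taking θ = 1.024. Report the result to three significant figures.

k_a ≈ 1.60 d⁻¹

k_a(T₂) = k_a(T₁) · θ^(T₂−T₁) = 1.93 × 1.024^(12.0−20.0)
= 1.93 × 1.024^-8.00 = 1.93 × 0.8272 = 1.596 d⁻¹.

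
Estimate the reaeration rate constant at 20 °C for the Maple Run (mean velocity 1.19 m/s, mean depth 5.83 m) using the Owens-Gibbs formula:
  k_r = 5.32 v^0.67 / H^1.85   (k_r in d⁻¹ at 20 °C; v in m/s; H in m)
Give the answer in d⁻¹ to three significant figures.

k_r = 5.32 × 1.19^0.67 / 5.83^1.85 = 5.32 × 1.124 / 26.09 = 0.2291 d⁻¹.

k_r ≈ 0.229 d⁻¹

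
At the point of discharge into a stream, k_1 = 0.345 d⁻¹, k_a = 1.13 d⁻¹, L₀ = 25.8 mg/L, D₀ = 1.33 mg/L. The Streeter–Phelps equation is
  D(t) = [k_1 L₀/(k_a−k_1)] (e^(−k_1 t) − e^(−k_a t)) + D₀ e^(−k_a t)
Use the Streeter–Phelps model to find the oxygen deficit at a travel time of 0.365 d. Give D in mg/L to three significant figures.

D ≈ 3.37 mg/L

k_1 L₀/(k_a−k_1) = 0.345×25.8/(1.13−0.345) = 8.901/0.7850 = 11.34 mg/L.
e^(−k_1 t) = e^(−0.345×0.3650) = 0.8817; e^(−k_a t) = e^(−1.13×0.3650) = 0.6620.
D = 11.34 × (0.8817 − 0.6620) + 1.33 × 0.6620 = 2.491 + 0.8805 = 3.371 mg/L.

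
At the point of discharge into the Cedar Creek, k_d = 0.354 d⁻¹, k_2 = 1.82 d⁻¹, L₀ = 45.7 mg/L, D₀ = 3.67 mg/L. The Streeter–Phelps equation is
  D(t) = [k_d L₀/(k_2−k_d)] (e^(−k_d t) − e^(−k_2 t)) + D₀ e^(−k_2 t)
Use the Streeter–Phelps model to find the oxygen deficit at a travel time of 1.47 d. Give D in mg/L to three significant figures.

k_d L₀/(k_2−k_d) = 0.354×45.7/(1.82−0.354) = 16.18/1.466 = 11.04 mg/L.
e^(−k_d t) = e^(−0.354×1.470) = 0.5943; e^(−k_2 t) = e^(−1.82×1.470) = 0.06888.
D = 11.04 × (0.5943 − 0.06888) + 3.67 × 0.06888 = 5.798 + 0.2528 = 6.051 mg/L.

D ≈ 6.05 mg/L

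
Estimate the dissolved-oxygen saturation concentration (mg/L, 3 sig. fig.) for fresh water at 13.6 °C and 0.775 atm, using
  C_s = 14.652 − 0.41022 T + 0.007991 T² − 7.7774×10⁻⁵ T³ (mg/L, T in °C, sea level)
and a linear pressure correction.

At sea level: C_s = 14.652 − 0.41022×13.6 + 0.007991×13.6² − 7.7774×10⁻⁵×13.6³ = 10.36 mg/L.
Pressure correction: C_s' = 10.36 × 0.775 = 8.025 mg/L.

C_s ≈ 8.03 mg/L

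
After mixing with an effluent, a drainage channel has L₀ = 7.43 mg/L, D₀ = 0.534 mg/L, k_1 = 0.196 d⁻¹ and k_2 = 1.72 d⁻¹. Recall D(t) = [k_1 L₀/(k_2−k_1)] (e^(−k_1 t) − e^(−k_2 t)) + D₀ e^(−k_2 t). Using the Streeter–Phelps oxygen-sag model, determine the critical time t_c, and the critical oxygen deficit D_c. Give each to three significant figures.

With k_2/k_1 = 8.776 and 1 − D₀(k_2−k_1)/(k_1 L₀) = 0.4412,
t_c = ln(8.776 × 0.4412) / (1.72 − 0.196) = ln(3.871) / 1.524 = 1.354/1.524 = 0.8882 d.
D_c = (k_1/k_2) L₀ e^(−k_1 t_c) = (0.196/1.72) × 7.43 × e^(−0.196×0.8882) = 0.1140 × 7.43 × 0.8402 = 0.7114 mg/L.

t_c ≈ 0.888 d; D_c ≈ 0.711 mg/L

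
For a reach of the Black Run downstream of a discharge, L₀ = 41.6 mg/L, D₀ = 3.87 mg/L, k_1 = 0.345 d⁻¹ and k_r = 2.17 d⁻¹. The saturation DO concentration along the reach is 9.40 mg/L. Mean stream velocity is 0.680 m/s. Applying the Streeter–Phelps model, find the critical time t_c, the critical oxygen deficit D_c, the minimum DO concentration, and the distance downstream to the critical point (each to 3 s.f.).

t_c ≈ 0.636 d; D_c ≈ 5.31 mg/L; min DO ≈ 4.09 mg/L; x_c ≈ 37.4 km

t_c = [1/(k_r−k_1)] ln[(k_r/k_1)(1 − D₀(k_r−k_1)/(k_1 L₀))]
= [1/(2.17−0.345)] ln[(2.17/0.345)(1 − 3.87×1.825/(0.345×41.6))]
= (1/1.825) ln[6.290 × 0.5079] = 0.5479 × ln(3.195) = 0.5479 × 1.161 = 0.6364 d.
D_c = (k_1/k_r) L₀ e^(−k_1 t_c) = (0.345/2.17) × 41.6 × e^(−0.345×0.6364) = 0.1590 × 41.6 × 0.8029 = 5.310 mg/L.
Minimum DO = C_s − D_c = 9.40 − 5.310 = 4.090 mg/L.
x_c = v t_c = 0.680 m/s × 0.6364 d × 86400 s/d = 37390 m ≈ 37.4 km.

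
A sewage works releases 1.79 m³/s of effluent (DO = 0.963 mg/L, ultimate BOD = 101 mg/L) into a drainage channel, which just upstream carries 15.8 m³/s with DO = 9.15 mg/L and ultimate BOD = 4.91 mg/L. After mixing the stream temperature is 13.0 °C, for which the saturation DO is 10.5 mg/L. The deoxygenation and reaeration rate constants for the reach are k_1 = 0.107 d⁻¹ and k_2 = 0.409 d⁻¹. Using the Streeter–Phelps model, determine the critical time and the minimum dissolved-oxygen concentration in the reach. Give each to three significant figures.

t_c ≈ 2.64 d; minimum DO ≈ 7.60 mg/L

Mixed DO = (15.8×9.15 + 1.79×0.963)/(15.8+1.79) = 146.3/17.59 = 8.317 mg/L.
Mixed L₀ = (15.8×4.91 + 1.79×101)/(17.59) = 258.4/17.59 = 14.69 mg/L.
Initial deficit D₀ = C_s − DO₀ = 10.5 − 8.317 = 2.183 mg/L.
t_c = (1/0.3020) ln[(0.409/0.107)(1 − 2.183×0.3020/(0.107×14.69))] = 3.311 × ln(2.219) = 2.639 d.
D_c = (0.107/0.409) × 14.69 × e^(−0.107×2.639) = 0.2616 × 14.69 × 0.7540 = 2.897 mg/L.
Minimum DO = 10.5 − 2.897 = 7.603 mg/L.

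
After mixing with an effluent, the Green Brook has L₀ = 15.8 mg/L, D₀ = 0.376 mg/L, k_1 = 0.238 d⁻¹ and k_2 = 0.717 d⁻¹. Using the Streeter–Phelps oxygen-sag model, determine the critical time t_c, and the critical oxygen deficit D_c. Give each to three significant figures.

t_c ≈ 2.20 d; D_c ≈ 3.11 mg/L

At the critical point dD/dt = 0, so k_1 L₀ e^(−k_1 t) = k_2 D. Substituting D(t) from the Streeter–Phelps equation and solving for t gives
t_c = ln[(k_2/k_1)(1 − D₀(k_2−k_1)/(k_1 L₀))] / (k_2−k_1).
Here k_2−k_1 = 0.4790 d⁻¹ and 1 − D₀(k_2−k_1)/(k_1 L₀) = 1 − 0.376×0.4790/(0.238×15.8) = 0.9521, so
t_c = ln(3.013 × 0.9521) / 0.4790 = 1.054 / 0.4790 = 2.200 d.
L(t_c) = L₀ e^(−k_1 t_c) = 15.8 × 0.5924 = 9.360 mg/L, and at the critical point k_2 D_c = k_1 L, so D_c = (0.238/0.717) × 9.360 = 3.107 mg/L.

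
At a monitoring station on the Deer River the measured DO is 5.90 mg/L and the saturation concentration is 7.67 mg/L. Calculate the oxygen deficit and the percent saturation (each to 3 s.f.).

D ≈ 1.77 mg/L; 76.9 % saturation

D = C_s − C = 7.67 − 5.90 = 1.77 mg/L.
% saturation = 5.90/7.67 × 100 = 76.9 %.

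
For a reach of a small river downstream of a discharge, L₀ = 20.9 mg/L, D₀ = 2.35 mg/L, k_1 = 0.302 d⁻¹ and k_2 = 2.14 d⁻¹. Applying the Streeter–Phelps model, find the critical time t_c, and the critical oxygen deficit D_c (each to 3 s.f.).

t_c ≈ 0.438 d; D_c ≈ 2.58 mg/L

With k_2/k_1 = 7.086 and 1 − D₀(k_2−k_1)/(k_1 L₀) = 0.3157,
t_c = ln(7.086 × 0.3157) / (2.14 − 0.302) = ln(2.237) / 1.838 = 0.8051/1.838 = 0.4380 d.
L(t_c) = L₀ e^(−k_1 t_c) = 20.9 × 0.8761 = 18.31 mg/L, and at the critical point k_2 D_c = k_1 L, so D_c = (0.302/2.14) × 18.31 = 2.584 mg/L.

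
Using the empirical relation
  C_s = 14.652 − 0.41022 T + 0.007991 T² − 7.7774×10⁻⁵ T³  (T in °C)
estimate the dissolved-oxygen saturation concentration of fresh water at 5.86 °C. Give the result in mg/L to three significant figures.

C_s ≈ 12.5 mg/L

C_s = 14.652 − 0.41022×5.86 + 0.007991×5.86² − 7.7774×10⁻⁵×5.86³ = 12.51 mg/L.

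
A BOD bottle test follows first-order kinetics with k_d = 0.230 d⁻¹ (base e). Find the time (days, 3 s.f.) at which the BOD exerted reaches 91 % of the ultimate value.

t ≈ 10.5 d

y/L₀ = 1 − e^(−k_d t) = 0.91 ⇒ e^(−k_d t) = 0.0900
t = −ln(0.0900) / 0.230 = 2.408 / 0.230 = 10.47 d.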